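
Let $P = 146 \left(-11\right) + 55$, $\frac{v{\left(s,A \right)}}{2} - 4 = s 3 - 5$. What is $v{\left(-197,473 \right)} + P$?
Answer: $-2735$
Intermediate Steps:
$v{\left(s,A \right)} = -2 + 6 s$ ($v{\left(s,A \right)} = 8 + 2 \left(s 3 - 5\right) = 8 + 2 \left(3 s - 5\right) = 8 + 2 \left(-5 + 3 s\right) = 8 + \left(-10 + 6 s\right) = -2 + 6 s$)
$P = -1551$ ($P = -1606 + 55 = -1551$)
$v{\left(-197,473 \right)} + P = \left(-2 + 6 \left(-197\right)\right) - 1551 = \left(-2 - 1182\right) - 1551 = -1184 - 1551 = -2735$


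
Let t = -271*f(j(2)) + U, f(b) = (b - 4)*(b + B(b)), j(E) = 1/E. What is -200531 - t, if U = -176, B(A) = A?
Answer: -402607/2 ≈ -2.0130e+5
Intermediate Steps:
f(b) = 2*b*(-4 + b) (f(b) = (b - 4)*(b + b) = (-4 + b)*(2*b) = 2*b*(-4 + b))
t = 1545/2 (t = -542*(-4 + 1/2)/2 - 176 = -542*(-4 + ½)/2 - 176 = -542*(-7)/(2*2) - 176 = -271*(-7/2) - 176 = 1897/2 - 176 = 1545/2 ≈ 772.50)
-200531 - t = -200531 - 1*1545/2 = -200531 - 1545/2 = -402607/2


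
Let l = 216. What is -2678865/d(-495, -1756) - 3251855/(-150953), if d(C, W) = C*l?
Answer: 4558006333/97817544 ≈ 46.597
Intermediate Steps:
d(C, W) = 216*C (d(C, W) = C*216 = 216*C)
-2678865/d(-495, -1756) - 3251855/(-150953) = -2678865/(216*(-495)) - 3251855/(-150953) = -2678865/(-106920) - 3251855*(-1/150953) = -2678865*(-1/106920) + 3251855/150953 = 178591/7128 + 3251855/150953 = 4558006333/97817544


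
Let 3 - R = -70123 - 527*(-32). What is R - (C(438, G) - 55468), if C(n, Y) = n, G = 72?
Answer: 108292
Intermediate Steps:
R = 53262 (R = 3 - (-70123 - 527*(-32)) = 3 - (-70123 + 16864) = 3 - 1*(-53259) = 3 + 53259 = 53262)
R - (C(438, G) - 55468) = 53262 - (438 - 55468) = 53262 - 1*(-55030) = 53262 + 55030 = 108292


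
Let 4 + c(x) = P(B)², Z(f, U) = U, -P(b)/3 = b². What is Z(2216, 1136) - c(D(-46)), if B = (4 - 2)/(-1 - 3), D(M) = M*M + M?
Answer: 18231/16 ≈ 1139.4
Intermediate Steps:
D(M) = M + M² (D(M) = M² + M = M + M²)
B = -½ (B = 2/(-4) = 2*(-¼) = -½ ≈ -0.50000)
P(b) = -3*b²
c(x) = -55/16 (c(x) = -4 + (-3*(-½)²)² = -4 + (-3*¼)² = -4 + (-¾)² = -4 + 9/16 = -55/16)
Z(2216, 1136) - c(D(-46)) = 1136 - 1*(-55/16) = 1136 + 55/16 = 18231/16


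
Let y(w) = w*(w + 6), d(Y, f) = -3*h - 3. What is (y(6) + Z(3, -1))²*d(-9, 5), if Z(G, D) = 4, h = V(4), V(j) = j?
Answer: -86640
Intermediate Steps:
h = 4
d(Y, f) = -15 (d(Y, f) = -3*4 - 3 = -12 - 3 = -15)
y(w) = w*(6 + w)
(y(6) + Z(3, -1))²*d(-9, 5) = (6*(6 + 6) + 4)²*(-15) = (6*12 + 4)²*(-15) = (72 + 4)²*(-15) = 76²*(-15) = 5776*(-15) = -86640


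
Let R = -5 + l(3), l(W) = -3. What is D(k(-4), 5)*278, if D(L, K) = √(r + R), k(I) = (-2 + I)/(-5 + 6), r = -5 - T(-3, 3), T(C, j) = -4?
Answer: 834*I ≈ 834.0*I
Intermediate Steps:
r = -1 (r = -5 - 1*(-4) = -5 + 4 = -1)
k(I) = -2 + I (k(I) = (-2 + I)/1 = (-2 + I)*1 = -2 + I)
R = -8 (R = -5 - 3 = -8)
D(L, K) = 3*I (D(L, K) = √(-1 - 8) = √(-9) = 3*I)
D(k(-4), 5)*278 = (3*I)*278 = 834*I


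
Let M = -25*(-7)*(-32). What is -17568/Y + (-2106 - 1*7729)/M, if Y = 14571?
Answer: 142619/259040 ≈ 0.55057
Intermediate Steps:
M = -5600 (M = 175*(-32) = -5600)
-17568/Y + (-2106 - 1*7729)/M = -17568/14571 + (-2106 - 1*7729)/(-5600) = -17568*1/14571 + (-2106 - 7729)*(-1/5600) = -1952/1619 - 9835*(-1/5600) = -1952/1619 + 281/160 = 142619/259040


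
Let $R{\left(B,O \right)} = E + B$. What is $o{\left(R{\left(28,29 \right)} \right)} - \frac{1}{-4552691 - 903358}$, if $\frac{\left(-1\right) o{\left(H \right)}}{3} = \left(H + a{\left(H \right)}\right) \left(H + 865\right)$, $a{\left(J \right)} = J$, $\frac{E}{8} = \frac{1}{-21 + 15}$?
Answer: $- \frac{259465441333}{1818683} \approx -1.4267 \cdot 10^{5}$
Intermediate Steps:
$E = - \frac{4}{3}$ ($E = \frac{8}{-21 + 15} = \frac{8}{-6} = 8 \left(- \frac{1}{6}\right) = - \frac{4}{3} \approx -1.3333$)
$R{\left(B,O \right)} = - \frac{4}{3} + B$
$o{\left(H \right)} = - 6 H \left(865 + H\right)$ ($o{\left(H \right)} = - 3 \left(H + H\right) \left(H + 865\right) = - 3 \cdot 2 H \left(865 + H\right) = - 6 H \left(865 + H\right)$)
$o{\left(R{\left(28,29 \right)} \right)} - \frac{1}{-4552691 - 903358} = 6 \left(- \frac{4}{3} + 28\right) \left(-865 - \left(- \frac{4}{3} + 28\right)\right) - \frac{1}{-4552691 - 903358} = 6 \cdot \frac{80}{3} \left(-865 - \frac{80}{3}\right) - \frac{1}{-5456049} = 6 \cdot \frac{80}{3} \left(-865 - \frac{80}{3}\right) - - \frac{1}{5456049} = 6 \cdot \frac{80}{3} \left(- \frac{2675}{3}\right) + \frac{1}{5456049} = - \frac{428000}{3} + \frac{1}{5456049} = - \frac{259465441333}{1818683}$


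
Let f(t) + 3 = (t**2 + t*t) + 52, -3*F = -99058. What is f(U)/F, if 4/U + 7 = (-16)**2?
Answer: 3038081/2047231686 ≈ 0.0014840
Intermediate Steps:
F = 99058/3 (F = -1/3*(-99058) = 99058/3 ≈ 33019.)
U = 4/249 (U = 4/(-7 + (-16)**2) = 4/(-7 + 256) = 4/249 ≈ 0.016064)
f(t) = 49 + 2*t**2 (f(t) = -3 + ((t**2 + t*t) + 52) = -3 + ((t**2 + t**2) + 52) = -3 + (2*t**2 + 52) = -3 + (52 + 2*t**2) = 49 + 2*t**2)
f(U)/F = (49 + 2*(4/249)**2)/(99058/3) = (49 + 2*(16/62001))*(3/99058) = (49 + 32/62001)*(3/99058) = (3038081/62001)*(3/99058) = 3038081/2047231686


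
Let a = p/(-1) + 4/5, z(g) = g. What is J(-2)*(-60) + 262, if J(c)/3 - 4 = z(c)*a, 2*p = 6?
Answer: -1250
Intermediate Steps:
p = 3 (p = (1/2)*6 = 3)
a = -11/5 (a = 3/(-1) + 4/5 = 3*(-1) + 4*(1/5) = -3 + 4/5 = -11/5 ≈ -2.2000)
J(c) = 12 - 33*c/5 (J(c) = 12 + 3*(c*(-11/5)) = 12 + 3*(-11*c/5) = 12 - 33*c/5)
J(-2)*(-60) + 262 = (12 - 33/5*(-2))*(-60) + 262 = (12 + 66/5)*(-60) + 262 = (126/5)*(-60) + 262 = -1512 + 262 = -1250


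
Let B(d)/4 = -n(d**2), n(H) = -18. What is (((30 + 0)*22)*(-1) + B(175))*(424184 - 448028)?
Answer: 14020272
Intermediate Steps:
B(d) = 72 (B(d) = 4*(-1*(-18)) = 4*18 = 72)
(((30 + 0)*22)*(-1) + B(175))*(424184 - 448028) = (((30 + 0)*22)*(-1) + 72)*(424184 - 448028) = ((30*22)*(-1) + 72)*(-23844) = (660*(-1) + 72)*(-23844) = (-660 + 72)*(-23844) = -588*(-23844) = 14020272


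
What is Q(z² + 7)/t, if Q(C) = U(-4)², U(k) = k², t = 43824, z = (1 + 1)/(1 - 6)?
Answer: 16/2739 ≈ 0.0058415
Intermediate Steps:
z = -⅖ (z = 2/(-5) = 2*(-⅕) = -⅖ ≈ -0.40000)
Q(C) = 256 (Q(C) = ((-4)²)² = 16² = 256)
Q(z² + 7)/t = 256/43824 = 256*(1/43824) = 16/2739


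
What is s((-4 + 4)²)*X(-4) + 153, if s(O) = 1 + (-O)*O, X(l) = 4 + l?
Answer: 153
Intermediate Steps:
s(O) = 1 - O²
s((-4 + 4)²)*X(-4) + 153 = (1 - ((-4 + 4)²)²)*(4 - 4) + 153 = (1 - (0²)²)*0 + 153 = (1 - 1*0²)*0 + 153 = (1 - 1*0)*0 + 153 = (1 + 0)*0 + 153 = 1*0 + 153 = 0 + 153 = 153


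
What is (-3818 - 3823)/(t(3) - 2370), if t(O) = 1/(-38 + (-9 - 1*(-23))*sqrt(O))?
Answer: 15501739878/4808246521 - 106974*sqrt(3)/4808246521 ≈ 3.2240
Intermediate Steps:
t(O) = 1/(-38 + 14*sqrt(O)) (t(O) = 1/(-38 + (-9 + 23)*sqrt(O)) = 1/(-38 + 14*sqrt(O)))
(-3818 - 3823)/(t(3) - 2370) = (-3818 - 3823)/(1/(2*(-19 + 7*sqrt(3))) - 2370) = -7641/(-2370 + 1/(2*(-19 + 7*sqrt(3))))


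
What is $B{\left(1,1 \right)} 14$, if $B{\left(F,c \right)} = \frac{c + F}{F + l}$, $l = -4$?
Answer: $- \frac{28}{3} \approx -9.3333$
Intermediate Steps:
$B{\left(F,c \right)} = \frac{F + c}{-4 + F}$ ($B{\left(F,c \right)} = \frac{c + F}{F - 4} = \frac{F + c}{-4 + F}$)
$B{\left(1,1 \right)} 14 = \frac{1 + 1}{-4 + 1} \cdot 14 = \frac{1}{-3} \cdot 2 \cdot 14 = \left(- \frac{1}{3}\right) 2 \cdot 14 = \left(- \frac{2}{3}\right) 14 = - \frac{28}{3}$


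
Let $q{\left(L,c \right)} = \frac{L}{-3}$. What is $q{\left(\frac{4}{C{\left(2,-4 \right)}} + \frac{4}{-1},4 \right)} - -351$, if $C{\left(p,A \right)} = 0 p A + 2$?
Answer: $\frac{1055}{3} \approx 351.67$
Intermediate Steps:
$C{\left(p,A \right)} = 2$ ($C{\left(p,A \right)} = 0 A + 2 = 0 + 2 = 2$)
$q{\left(L,c \right)} = - \frac{L}{3}$ ($q{\left(L,c \right)} = L \left(- \frac{1}{3}\right) = - \frac{L}{3}$)
$q{\left(\frac{4}{C{\left(2,-4 \right)}} + \frac{4}{-1},4 \right)} - -351 = - \frac{\frac{4}{2} + \frac{4}{-1}}{3} - -351 = - \frac{4 \cdot \frac{1}{2} + 4 \left(-1\right)}{3} + 351 = - \frac{2 - 4}{3} + 351 = \left(- \frac{1}{3}\right) \left(-2\right) + 351 = \frac{2}{3} + 351 = \frac{1055}{3}$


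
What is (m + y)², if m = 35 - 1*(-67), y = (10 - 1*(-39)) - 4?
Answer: 21609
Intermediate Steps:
y = 45 (y = (10 + 39) - 4 = 49 - 4 = 45)
m = 102 (m = 35 + 67 = 102)
(m + y)² = (102 + 45)² = 147² = 21609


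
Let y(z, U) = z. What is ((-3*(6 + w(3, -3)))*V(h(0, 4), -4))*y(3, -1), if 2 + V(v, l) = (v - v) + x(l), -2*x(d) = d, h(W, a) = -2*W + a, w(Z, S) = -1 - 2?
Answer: 0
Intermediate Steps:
w(Z, S) = -3
h(W, a) = a - 2*W
x(d) = -d/2
V(v, l) = -2 - l/2 (V(v, l) = -2 + ((v - v) - l/2) = -2 + (0 - l/2) = -2 - l/2)
((-3*(6 + w(3, -3)))*V(h(0, 4), -4))*y(3, -1) = ((-3*(6 - 3))*(-2 - ½*(-4)))*3 = ((-3*3)*(-2 + 2))*3 = -9*0*3 = 0*3 = 0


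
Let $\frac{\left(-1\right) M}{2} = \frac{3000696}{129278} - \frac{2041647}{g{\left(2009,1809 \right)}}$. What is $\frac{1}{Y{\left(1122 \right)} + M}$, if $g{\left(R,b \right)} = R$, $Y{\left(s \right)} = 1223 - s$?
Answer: $\frac{129859751}{271027477453} \approx 0.00047914$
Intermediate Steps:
$M = \frac{257911642602}{129859751}$ ($M = - 2 \left(\frac{3000696}{129278} - \frac{2041647}{2009}\right) = - 2 \left(3000696 \cdot \frac{1}{129278} - \frac{2041647}{2009}\right) = - 2 \left(\frac{1500348}{64639} - \frac{2041647}{2009}\right) = \left(-2\right) \left(- \frac{128955821301}{129859751}\right) = \frac{257911642602}{129859751} \approx 1986.1$)
$\frac{1}{Y{\left(1122 \right)} + M} = \frac{1}{\left(1223 - 1122\right) + \frac{257911642602}{129859751}} = \frac{1}{101 + \frac{257911642602}{129859751}} = \frac{1}{\frac{271027477453}{129859751}} = \frac{129859751}{271027477453}$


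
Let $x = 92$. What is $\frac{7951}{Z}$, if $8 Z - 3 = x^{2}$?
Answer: $\frac{63608}{8467} \approx 7.5125$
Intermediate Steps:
$Z = \frac{8467}{8}$ ($Z = \frac{3}{8} + \frac{92^{2}}{8} = \frac{3}{8} + \frac{1}{8} \cdot 8464 = \frac{3}{8} + 1058 = \frac{8467}{8} \approx 1058.4$)
$\frac{7951}{Z} = \frac{7951}{\frac{8467}{8}} = 7951 \cdot \frac{8}{8467} = \frac{63608}{8467}$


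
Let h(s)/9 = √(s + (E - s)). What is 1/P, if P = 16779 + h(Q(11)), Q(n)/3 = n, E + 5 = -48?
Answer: 5593/93846378 - I*√53/31282126 ≈ 5.9597e-5 - 2.3272e-7*I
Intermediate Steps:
E = -53 (E = -5 - 48 = -53)
Q(n) = 3*n
h(s) = 9*I*√53 (h(s) = 9*√(s + (-53 - s)) = 9*√(-53) = 9*(I*√53) = 9*I*√53)
P = 16779 + 9*I*√53 ≈ 16779.0 + 65.521*I
1/P = 1/(16779 + 9*I*√53)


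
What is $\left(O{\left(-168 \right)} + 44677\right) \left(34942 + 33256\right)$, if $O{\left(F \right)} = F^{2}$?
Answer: $4971702398$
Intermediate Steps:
$\left(O{\left(-168 \right)} + 44677\right) \left(34942 + 33256\right) = \left(\left(-168\right)^{2} + 44677\right) \left(34942 + 33256\right) = \left(28224 + 44677\right) 68198 = 72901 \cdot 68198 = 4971702398$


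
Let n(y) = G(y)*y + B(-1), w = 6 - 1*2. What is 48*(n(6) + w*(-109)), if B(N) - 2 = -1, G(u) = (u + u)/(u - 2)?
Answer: -20016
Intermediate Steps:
w = 4 (w = 6 - 2 = 4)
G(u) = 2*u/(-2 + u) (G(u) = (2*u)/(-2 + u) = 2*u/(-2 + u))
B(N) = 1 (B(N) = 2 - 1 = 1)
n(y) = 1 + 2*y**2/(-2 + y) (n(y) = (2*y/(-2 + y))*y + 1 = 2*y**2/(-2 + y) + 1 = 1 + 2*y**2/(-2 + y))
48*(n(6) + w*(-109)) = 48*((-2 + 6 + 2*6**2)/(-2 + 6) + 4*(-109)) = 48*((-2 + 6 + 2*36)/4 - 436) = 48*((-2 + 6 + 72)/4 - 436) = 48*((1/4)*76 - 436) = 48*(19 - 436) = 48*(-417) = -20016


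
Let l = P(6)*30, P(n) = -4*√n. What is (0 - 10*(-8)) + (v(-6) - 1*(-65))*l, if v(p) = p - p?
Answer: 80 - 7800*√6 ≈ -19026.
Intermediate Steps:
v(p) = 0
l = -120*√6 (l = -4*√6*30 = -120*√6 ≈ -293.94)
(0 - 10*(-8)) + (v(-6) - 1*(-65))*l = (0 - 10*(-8)) + (0 - 1*(-65))*(-120*√6) = (0 + 80) + (0 + 65)*(-120*√6) = 80 + 65*(-120*√6) = 80 - 7800*√6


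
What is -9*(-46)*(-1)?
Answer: -414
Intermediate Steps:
-9*(-46)*(-1) = 414*(-1) = -414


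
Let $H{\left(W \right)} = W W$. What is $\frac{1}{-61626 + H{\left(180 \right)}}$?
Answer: $- \frac{1}{29226} \approx -3.4216 \cdot 10^{-5}$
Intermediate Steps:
$H{\left(W \right)} = W^{2}$
$\frac{1}{-61626 + H{\left(180 \right)}} = \frac{1}{-61626 + 180^{2}} = \frac{1}{-61626 + 32400} = \frac{1}{-29226} = - \frac{1}{29226}$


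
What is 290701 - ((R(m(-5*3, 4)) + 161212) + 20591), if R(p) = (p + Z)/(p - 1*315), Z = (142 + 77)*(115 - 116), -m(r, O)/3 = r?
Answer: 4900381/45 ≈ 1.0890e+5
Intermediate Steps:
m(r, O) = -3*r
Z = -219 (Z = 219*(-1) = -219)
R(p) = (-219 + p)/(-315 + p) (R(p) = (p - 219)/(p - 1*315) = (-219 + p)/(p - 315) = (-219 + p)/(-315 + p))
290701 - ((R(m(-5*3, 4)) + 161212) + 20591) = 290701 - (((-219 - (-15)*3)/(-315 - (-15)*3) + 161212) + 20591) = 290701 - (((-219 - 3*(-15))/(-315 - 3*(-15)) + 161212) + 20591) = 290701 - (((-219 + 45)/(-315 + 45) + 161212) + 20591) = 290701 - ((-174/(-270) + 161212) + 20591) = 290701 - ((-1/270*(-174) + 161212) + 20591) = 290701 - ((29/45 + 161212) + 20591) = 290701 - (7254569/45 + 20591) = 290701 - 1*8181164/45 = 290701 - 8181164/45 = 4900381/45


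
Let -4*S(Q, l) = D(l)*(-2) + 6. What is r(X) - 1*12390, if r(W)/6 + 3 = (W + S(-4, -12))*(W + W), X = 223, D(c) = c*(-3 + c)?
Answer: 821166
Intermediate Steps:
S(Q, l) = -3/2 + l*(-3 + l)/2 (S(Q, l) = -((l*(-3 + l))*(-2) + 6)/4 = -(-2*l*(-3 + l) + 6)/4 = -(6 - 2*l*(-3 + l))/4 = -3/2 + l*(-3 + l)/2)
r(W) = -18 + 12*W*(177/2 + W) (r(W) = -18 + 6*((W + (-3/2 + (1/2)*(-12)*(-3 - 12)))*(W + W)) = -18 + 6*((W + (-3/2 + (1/2)*(-12)*(-15)))*(2*W)) = -18 + 6*((W + (-3/2 + 90))*(2*W)) = -18 + 6*((W + 177/2)*(2*W)) = -18 + 6*((177/2 + W)*(2*W)) = -18 + 6*(2*W*(177/2 + W)) = -18 + 12*W*(177/2 + W))
r(X) - 1*12390 = (-18 + 12*223**2 + 1062*223) - 1*12390 = (-18 + 12*49729 + 236826) - 12390 = (-18 + 596748 + 236826) - 12390 = 833556 - 12390 = 821166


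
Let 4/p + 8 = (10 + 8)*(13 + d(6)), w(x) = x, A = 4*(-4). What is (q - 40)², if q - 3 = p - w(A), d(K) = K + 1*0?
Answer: 12285025/27889 ≈ 440.50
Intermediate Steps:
A = -16
d(K) = K (d(K) = K + 0 = K)
p = 2/167 (p = 4/(-8 + (10 + 8)*(13 + 6)) = 4/(-8 + 18*19) = 4/(-8 + 342) = 4/334 = 4*(1/334) = 2/167 ≈ 0.011976)
q = 3175/167 (q = 3 + (2/167 - 1*(-16)) = 3 + (2/167 + 16) = 3 + 2674/167 = 3175/167 ≈ 19.012)
(q - 40)² = (3175/167 - 40)² = (-3505/167)² = 12285025/27889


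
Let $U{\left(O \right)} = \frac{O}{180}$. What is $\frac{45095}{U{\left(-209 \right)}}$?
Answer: $- \frac{8117100}{209} \approx -38838.0$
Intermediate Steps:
$U{\left(O \right)} = \frac{O}{180}$ ($U{\left(O \right)} = O \frac{1}{180} = \frac{O}{180}$)
$\frac{45095}{U{\left(-209 \right)}} = \frac{45095}{\frac{1}{180} \left(-209\right)} = \frac{45095}{- \frac{209}{180}} = 45095 \left(- \frac{180}{209}\right) = - \frac{8117100}{209}$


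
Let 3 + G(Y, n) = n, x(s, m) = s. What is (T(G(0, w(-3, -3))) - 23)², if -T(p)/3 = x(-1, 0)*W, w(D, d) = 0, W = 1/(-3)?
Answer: 576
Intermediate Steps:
W = -⅓ ≈ -0.33333
G(Y, n) = -3 + n
T(p) = -1 (T(p) = -(-3)*(-1)/3 = -3*⅓ = -1)
(T(G(0, w(-3, -3))) - 23)² = (-1 - 23)² = (-24)² = 576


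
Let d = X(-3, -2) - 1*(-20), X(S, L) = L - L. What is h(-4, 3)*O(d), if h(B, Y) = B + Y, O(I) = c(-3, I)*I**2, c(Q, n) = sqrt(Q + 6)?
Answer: -400*sqrt(3) ≈ -692.82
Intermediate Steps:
X(S, L) = 0
c(Q, n) = sqrt(6 + Q)
d = 20 (d = 0 - 1*(-20) = 0 + 20 = 20)
O(I) = sqrt(3)*I**2 (O(I) = sqrt(6 - 3)*I**2 = sqrt(3)*I**2)
h(-4, 3)*O(d) = (-4 + 3)*(sqrt(3)*20**2) = -sqrt(3)*400 = -400*sqrt(3)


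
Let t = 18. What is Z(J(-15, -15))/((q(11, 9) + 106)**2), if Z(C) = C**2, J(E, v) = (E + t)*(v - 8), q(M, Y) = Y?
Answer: 9/25 ≈ 0.36000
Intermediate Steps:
J(E, v) = (-8 + v)*(18 + E) (J(E, v) = (E + 18)*(v - 8) = (18 + E)*(-8 + v) = (-8 + v)*(18 + E))
Z(J(-15, -15))/((q(11, 9) + 106)**2) = (-144 - 8*(-15) + 18*(-15) - 15*(-15))**2/((9 + 106)**2) = (-144 + 120 - 270 + 225)**2/(115**2) = (-69)**2/13225 = 4761*(1/13225) = 9/25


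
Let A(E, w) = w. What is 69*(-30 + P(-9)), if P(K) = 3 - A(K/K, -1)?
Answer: -1794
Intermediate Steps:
P(K) = 4 (P(K) = 3 - 1*(-1) = 3 + 1 = 4)
69*(-30 + P(-9)) = 69*(-30 + 4) = 69*(-26) = -1794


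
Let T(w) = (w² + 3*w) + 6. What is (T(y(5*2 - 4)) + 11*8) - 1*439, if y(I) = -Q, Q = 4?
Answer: -341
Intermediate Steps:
y(I) = -4 (y(I) = -1*4 = -4)
T(w) = 6 + w² + 3*w
(T(y(5*2 - 4)) + 11*8) - 1*439 = ((6 + (-4)² + 3*(-4)) + 11*8) - 1*439 = ((6 + 16 - 12) + 88) - 439 = (10 + 88) - 439 = 98 - 439 = -341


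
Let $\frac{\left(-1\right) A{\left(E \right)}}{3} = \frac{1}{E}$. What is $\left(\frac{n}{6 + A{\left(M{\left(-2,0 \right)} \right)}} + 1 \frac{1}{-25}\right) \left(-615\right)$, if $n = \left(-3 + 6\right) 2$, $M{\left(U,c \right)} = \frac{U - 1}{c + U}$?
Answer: $- \frac{8979}{10} \approx -897.9$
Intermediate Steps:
$M{\left(U,c \right)} = \frac{-1 + U}{U + c}$
$A{\left(E \right)} = - \frac{3}{E}$
$n = 6$ ($n = 3 \cdot 2 = 6$)
$\left(\frac{n}{6 + A{\left(M{\left(-2,0 \right)} \right)}} + 1 \frac{1}{-25}\right) \left(-615\right) = \left(\frac{6}{6 - \frac{3}{\frac{1}{-2 + 0} \left(-1 - 2\right)}} + 1 \frac{1}{-25}\right) \left(-615\right) = \left(\frac{6}{6 - \frac{3}{\frac{1}{-2} \left(-3\right)}} + 1 \left(- \frac{1}{25}\right)\right) \left(-615\right) = \left(\frac{6}{6 - \frac{3}{\left(- \frac{1}{2}\right) \left(-3\right)}} - \frac{1}{25}\right) \left(-615\right) = \left(\frac{6}{6 - \frac{3}{\frac{3}{2}}} - \frac{1}{25}\right) \left(-615\right) = \left(\frac{6}{6 - 2} - \frac{1}{25}\right) \left(-615\right) = \left(\frac{6}{4} - \frac{1}{25}\right) \left(-615\right) = \left(6 \cdot \frac{1}{4} - \frac{1}{25}\right) \left(-615\right) = \left(\frac{3}{2} - \frac{1}{25}\right) \left(-615\right) = \frac{73}{50} \left(-615\right) = - \frac{8979}{10}$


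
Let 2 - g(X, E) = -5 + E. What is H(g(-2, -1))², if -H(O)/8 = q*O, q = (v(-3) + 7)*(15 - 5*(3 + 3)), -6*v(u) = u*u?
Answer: 27878400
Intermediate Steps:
g(X, E) = 7 - E (g(X, E) = 2 - (-5 + E) = 2 + (5 - E) = 7 - E)
v(u) = -u²/6 (v(u) = -u*u/6 = -u²/6)
q = -165/2 (q = (-⅙*(-3)² + 7)*(15 - 5*(3 + 3)) = (-⅙*9 + 7)*(15 - 5*6) = (-3/2 + 7)*(15 - 30) = (11/2)*(-15) = -165/2 ≈ -82.500)
H(O) = 660*O (H(O) = -(-660)*O = 660*O)
H(g(-2, -1))² = (660*(7 - 1*(-1)))² = (660*(7 + 1))² = (660*8)² = 5280² = 27878400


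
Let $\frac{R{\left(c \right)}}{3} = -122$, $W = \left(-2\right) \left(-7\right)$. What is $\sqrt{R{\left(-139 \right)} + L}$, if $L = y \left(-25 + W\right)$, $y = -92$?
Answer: $\sqrt{646} \approx 25.417$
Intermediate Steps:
$W = 14$
$R{\left(c \right)} = -366$ ($R{\left(c \right)} = 3 \left(-122\right) = -366$)
$L = 1012$ ($L = - 92 \left(-25 + 14\right) = \left(-92\right) \left(-11\right) = 1012$)
$\sqrt{R{\left(-139 \right)} + L} = \sqrt{-366 + 1012} = \sqrt{646}$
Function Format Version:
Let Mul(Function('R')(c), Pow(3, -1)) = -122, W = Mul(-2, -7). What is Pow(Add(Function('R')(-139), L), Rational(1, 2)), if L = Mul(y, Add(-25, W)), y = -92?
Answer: Pow(646, Rational(1, 2)) ≈ 25.417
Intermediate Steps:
W = 14
Function('R')(c) = -366 (Function('R')(c) = Mul(3, -122) = -366)
L = 1012 (L = Mul(-92, Add(-25, 14)) = Mul(-92, -11) = 1012)
Pow(Add(Function('R')(-139), L), Rational(1, 2)) = Pow(Add(-366, 1012), Rational(1, 2)) = Pow(646, Rational(1, 2))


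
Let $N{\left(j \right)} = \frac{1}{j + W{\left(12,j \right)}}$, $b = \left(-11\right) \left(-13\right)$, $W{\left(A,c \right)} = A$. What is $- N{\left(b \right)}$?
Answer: $- \frac{1}{155} \approx -0.0064516$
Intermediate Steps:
$b = 143$
$N{\left(j \right)} = \frac{1}{12 + j}$ ($N{\left(j \right)} = \frac{1}{j + 12} = \frac{1}{12 + j}$)
$- N{\left(b \right)} = - \frac{1}{12 + 143} = - \frac{1}{155}$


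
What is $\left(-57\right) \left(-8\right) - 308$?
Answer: $148$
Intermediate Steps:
$\left(-57\right) \left(-8\right) - 308 = 456 - 308 = 148$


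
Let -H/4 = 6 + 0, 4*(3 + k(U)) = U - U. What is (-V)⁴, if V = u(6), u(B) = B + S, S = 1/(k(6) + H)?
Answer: 671898241/531441 ≈ 1264.3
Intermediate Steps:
k(U) = -3 (k(U) = -3 + (U - U)/4 = -3 + (¼)*0 = -3 + 0 = -3)
H = -24 (H = -4*(6 + 0) = -4*6 = -24)
S = -1/27 (S = 1/(-3 - 24) = 1/(-27) = -1/27 ≈ -0.037037)
u(B) = -1/27 + B (u(B) = B - 1/27 = -1/27 + B)
V = 161/27 (V = -1/27 + 6 = 161/27 ≈ 5.9630)
(-V)⁴ = (-1*161/27)⁴ = (-161/27)⁴ = 671898241/531441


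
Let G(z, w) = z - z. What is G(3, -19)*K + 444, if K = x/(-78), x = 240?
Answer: 444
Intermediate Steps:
K = -40/13 (K = 240/(-78) = 240*(-1/78) = -40/13 ≈ -3.0769)
G(z, w) = 0
G(3, -19)*K + 444 = 0*(-40/13) + 444 = 0 + 444 = 444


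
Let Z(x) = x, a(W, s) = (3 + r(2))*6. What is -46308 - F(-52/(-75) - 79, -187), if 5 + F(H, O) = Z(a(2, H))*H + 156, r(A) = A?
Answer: -220549/5 ≈ -44110.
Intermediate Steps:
a(W, s) = 30 (a(W, s) = (3 + 2)*6 = 5*6 = 30)
F(H, O) = 151 + 30*H (F(H, O) = -5 + (30*H + 156) = -5 + (156 + 30*H) = 151 + 30*H)
-46308 - F(-52/(-75) - 79, -187) = -46308 - (151 + 30*(-52/(-75) - 79)) = -46308 - (151 + 30*(-52*(-1/75) - 79)) = -46308 - (151 + 30*(52/75 - 79)) = -46308 - (151 + 30*(-5873/75)) = -46308 - (151 - 11746/5) = -46308 - 1*(-10991/5) = -46308 + 10991/5 = -220549/5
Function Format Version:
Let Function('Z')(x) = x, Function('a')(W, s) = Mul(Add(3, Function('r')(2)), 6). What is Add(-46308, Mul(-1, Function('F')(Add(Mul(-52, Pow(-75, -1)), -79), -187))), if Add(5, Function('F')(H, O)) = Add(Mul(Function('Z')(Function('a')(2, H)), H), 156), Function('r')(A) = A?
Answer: Rational(-220549, 5) ≈ -44110.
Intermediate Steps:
Function('a')(W, s) = 30 (Function('a')(W, s) = Mul(Add(3, 2), 6) = Mul(5, 6) = 30)
Function('F')(H, O) = Add(151, Mul(30, H)) (Function('F')(H, O) = Add(-5, Add(Mul(30, H), 156)) = Add(-5, Add(156, Mul(30, H))) = Add(151, Mul(30, H)))
Add(-46308, Mul(-1, Function('F')(Add(Mul(-52, Pow(-75, -1)), -79), -187))) = Add(-46308, Mul(-1, Add(151, Mul(30, Add(Mul(-52, Pow(-75, -1)), -79))))) = Add(-46308, Mul(-1, Add(151, Mul(30, Add(Mul(-52, Rational(-1, 75)), -79))))) = Add(-46308, Mul(-1, Add(151, Mul(30, Add(Rational(52, 75), -79))))) = Add(-46308, Mul(-1, Add(151, Mul(30, Rational(-5873, 75))))) = Add(-46308, Mul(-1, Add(151, Rational(-11746, 5)))) = Add(-46308, Mul(-1, Rational(-10991, 5))) = Add(-46308, Rational(10991, 5)) = Rational(-220549, 5)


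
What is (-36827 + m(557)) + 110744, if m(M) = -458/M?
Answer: 41171311/557 ≈ 73916.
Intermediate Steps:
(-36827 + m(557)) + 110744 = (-36827 - 458/557) + 110744 = -20513097/557 + 110744 = 41171311/557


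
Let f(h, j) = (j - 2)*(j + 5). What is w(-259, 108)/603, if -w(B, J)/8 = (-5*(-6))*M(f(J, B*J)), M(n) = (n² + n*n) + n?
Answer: -97931157760812574880/201 ≈ -4.8722e+17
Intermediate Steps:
f(h, j) = (-2 + j)*(5 + j)
M(n) = n + 2*n² (M(n) = (n² + n²) + n = 2*n² + n = n + 2*n²)
w(B, J) = -240*(-19 + 2*B²*J² + 6*B*J)*(-10 + B²*J² + 3*B*J) (w(B, J) = -8*(-5*(-6))*(-10 + (B*J)² + 3*(B*J))*(1 + 2*(-10 + (B*J)² + 3*(B*J))) = -240*(-10 + B²*J² + 3*B*J)*(1 + 2*(-10 + B²*J² + 3*B*J)) = -240*(-10 + B²*J² + 3*B*J)*(1 + (-20 + 2*B²*J² + 6*B*J)) = -240*(-10 + B²*J² + 3*B*J)*(-19 + 2*B²*J² + 6*B*J) = -240*(-19 + 2*B²*J² + 6*B*J)*(-10 + B²*J² + 3*B*J))
w(-259, 108)/603 = -240*(-19 + 2*(-259)²*108² + 6*(-259)*108)*(-10 + (-259)²*108² + 3*(-259)*108)/603 = -240*(-19 + 2*67081*11664 - 167832)*(-10 + 67081*11664 - 83916)*(1/603) = -240*(-19 + 1564865568 - 167832)*(-10 + 782432784 - 83916)*(1/603) = -240*1564697717*782348858*(1/603) = -293793473282437724640*1/603 = -97931157760812574880/201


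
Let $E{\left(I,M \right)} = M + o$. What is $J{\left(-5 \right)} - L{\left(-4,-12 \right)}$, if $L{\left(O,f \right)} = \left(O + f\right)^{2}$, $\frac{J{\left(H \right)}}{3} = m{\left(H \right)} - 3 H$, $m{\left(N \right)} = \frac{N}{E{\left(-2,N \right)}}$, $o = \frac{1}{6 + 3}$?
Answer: $- \frac{9149}{44} \approx -207.93$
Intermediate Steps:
$o = \frac{1}{9} \approx 0.11111$
$E{\left(I,M \right)} = \frac{1}{9} + M$ ($E{\left(I,M \right)} = M + \frac{1}{9} = \frac{1}{9} + M$)
$m{\left(N \right)} = \frac{N}{\frac{1}{9} + N}$
$J{\left(H \right)} = - 9 H + \frac{27 H}{1 + 9 H}$ ($J{\left(H \right)} = 3 \left(\frac{9 H}{1 + 9 H} - 3 H\right) = 3 \left(- 3 H + \frac{9 H}{1 + 9 H}\right) = - 9 H + \frac{27 H}{1 + 9 H}$)
$J{\left(-5 \right)} - L{\left(-4,-12 \right)} = 9 \left(-5\right) \frac{1}{1 + 9 \left(-5\right)} \left(2 - -45\right) - \left(-4 - 12\right)^{2} = 9 \left(-5\right) \frac{1}{1 - 45} \left(2 + 45\right) - \left(-16\right)^{2} = 9 \left(-5\right) \frac{1}{-44} \cdot 47 - 256 = 9 \left(-5\right) \left(- \frac{1}{44}\right) 47 - 256 = \frac{2115}{44} - 256 = - \frac{9149}{44}$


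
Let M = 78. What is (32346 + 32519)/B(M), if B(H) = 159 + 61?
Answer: 12973/44 ≈ 294.84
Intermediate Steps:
B(H) = 220
(32346 + 32519)/B(M) = (32346 + 32519)/220 = 64865*(1/220) = 12973/44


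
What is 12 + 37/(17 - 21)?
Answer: 11/4 ≈ 2.7500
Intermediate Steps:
12 + 37/(17 - 21) = 12 + 37/(-4) = 12 - ¼*37 = 12 - 37/4 = 11/4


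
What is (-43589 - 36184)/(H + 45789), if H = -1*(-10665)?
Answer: -26591/18818 ≈ -1.4131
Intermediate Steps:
H = 10665
(-43589 - 36184)/(H + 45789) = (-43589 - 36184)/(10665 + 45789) = -79773/56454 = -79773*1/56454 = -26591/18818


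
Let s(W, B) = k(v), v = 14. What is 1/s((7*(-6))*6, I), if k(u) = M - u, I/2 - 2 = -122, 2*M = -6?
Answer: -1/17 ≈ -0.058824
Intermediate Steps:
M = -3 (M = (½)*(-6) = -3)
I = -240 (I = 4 + 2*(-122) = 4 - 244 = -240)
k(u) = -3 - u
s(W, B) = -17 (s(W, B) = -3 - 1*14 = -3 - 14 = -17)
1/s((7*(-6))*6, I) = 1/(-17) = -1/17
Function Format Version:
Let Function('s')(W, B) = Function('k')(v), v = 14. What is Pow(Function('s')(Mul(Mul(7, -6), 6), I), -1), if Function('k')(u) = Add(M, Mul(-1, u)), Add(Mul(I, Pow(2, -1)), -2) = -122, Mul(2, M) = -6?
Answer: Rational(-1, 17) ≈ -0.058824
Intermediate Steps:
M = -3 (M = Mul(Rational(1, 2), -6) = -3)
I = -240 (I = Add(4, Mul(2, -122)) = Add(4, -244) = -240)
Function('k')(u) = Add(-3, Mul(-1, u))
Function('s')(W, B) = -17 (Function('s')(W, B) = Add(-3, Mul(-1, 14)) = Add(-3, -14) = -17)
Pow(Function('s')(Mul(Mul(7, -6), 6), I), -1) = Pow(-17, -1) = Rational(-1, 17)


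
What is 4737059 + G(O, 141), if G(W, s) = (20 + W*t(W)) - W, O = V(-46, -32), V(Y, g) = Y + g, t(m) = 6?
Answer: 4736689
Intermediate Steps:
O = -78 (O = -46 - 32 = -78)
G(W, s) = 20 + 5*W (G(W, s) = (20 + W*6) - W = (20 + 6*W) - W = 20 + 5*W)
4737059 + G(O, 141) = 4737059 + (20 + 5*(-78)) = 4737059 + (20 - 390) = 4737059 - 370 = 4736689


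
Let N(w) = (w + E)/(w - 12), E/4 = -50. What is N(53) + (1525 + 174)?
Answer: 69512/41 ≈ 1695.4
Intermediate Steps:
E = -200 (E = 4*(-50) = -200)
N(w) = (-200 + w)/(-12 + w) (N(w) = (w - 200)/(w - 12) = (-200 + w)/(-12 + w))
N(53) + (1525 + 174) = (-200 + 53)/(-12 + 53) + (1525 + 174) = -147/41 + 1699 = 69512/41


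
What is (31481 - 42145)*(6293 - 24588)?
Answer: 195097880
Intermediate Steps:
(31481 - 42145)*(6293 - 24588) = -10664*(-18295) = 195097880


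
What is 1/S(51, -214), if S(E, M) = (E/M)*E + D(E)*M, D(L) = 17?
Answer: -214/781133 ≈ -0.00027396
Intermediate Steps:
S(E, M) = 17*M + E**2/M (S(E, M) = (E/M)*E + 17*M = E**2/M + 17*M = 17*M + E**2/M)
1/S(51, -214) = 1/(17*(-214) + 51**2/(-214)) = 1/(-3638 + 2601*(-1/214)) = 1/(-3638 - 2601/214) = 1/(-781133/214) = -214/781133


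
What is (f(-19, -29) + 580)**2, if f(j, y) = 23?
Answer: 363609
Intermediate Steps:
(f(-19, -29) + 580)**2 = (23 + 580)**2 = 603**2 = 363609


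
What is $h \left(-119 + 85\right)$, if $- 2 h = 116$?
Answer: $1972$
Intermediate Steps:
$h = -58$ ($h = \left(- \frac{1}{2}\right) 116 = -58$)
$h \left(-119 + 85\right) = - 58 \left(-119 + 85\right) = \left(-58\right) \left(-34\right) = 1972$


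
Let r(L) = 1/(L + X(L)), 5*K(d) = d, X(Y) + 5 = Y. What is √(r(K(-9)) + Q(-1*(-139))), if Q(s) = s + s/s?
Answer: √258645/43 ≈ 11.827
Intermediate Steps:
X(Y) = -5 + Y
K(d) = d/5
r(L) = 1/(-5 + 2*L) (r(L) = 1/(L + (-5 + L)) = 1/(-5 + 2*L))
Q(s) = 1 + s (Q(s) = s + 1 = 1 + s)
√(r(K(-9)) + Q(-1*(-139))) = √(1/(-5 + 2*((⅕)*(-9))) + (1 - 1*(-139))) = √(1/(-5 + 2*(-9/5)) + (1 + 139)) = √(1/(-5 - 18/5) + 140) = √(1/(-43/5) + 140) = √(-5/43 + 140) = √(6015/43) = √258645/43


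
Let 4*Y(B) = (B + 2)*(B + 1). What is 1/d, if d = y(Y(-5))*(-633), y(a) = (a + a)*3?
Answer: -1/11394 ≈ -8.7766e-5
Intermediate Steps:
Y(B) = (1 + B)*(2 + B)/4 (Y(B) = ((B + 2)*(B + 1))/4 = ((2 + B)*(1 + B))/4 = ((1 + B)*(2 + B))/4 = (1 + B)*(2 + B)/4)
y(a) = 6*a (y(a) = (2*a)*3 = 6*a)
d = -11394 (d = (6*(½ + (¼)*(-5)² + (¾)*(-5)))*(-633) = (6*(½ + (¼)*25 - 15/4))*(-633) = (6*(½ + 25/4 - 15/4))*(-633) = (6*3)*(-633) = 18*(-633) = -11394)
1/d = 1/(-11394) = -1/11394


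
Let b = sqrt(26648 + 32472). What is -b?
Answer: -4*sqrt(3695) ≈ -243.15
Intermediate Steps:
b = 4*sqrt(3695) (b = sqrt(59120) = 4*sqrt(3695) ≈ 243.15)
-b = -4*sqrt(3695)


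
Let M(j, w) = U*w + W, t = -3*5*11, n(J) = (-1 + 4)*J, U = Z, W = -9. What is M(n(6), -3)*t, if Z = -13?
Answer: -4950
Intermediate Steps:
U = -13
n(J) = 3*J
t = -165 (t = -15*11 = -165)
M(j, w) = -9 - 13*w (M(j, w) = -13*w - 9 = -9 - 13*w)
M(n(6), -3)*t = (-9 - 13*(-3))*(-165) = (-9 + 39)*(-165) = 30*(-165) = -4950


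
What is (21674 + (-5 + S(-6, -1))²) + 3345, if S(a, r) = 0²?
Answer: 25044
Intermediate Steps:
S(a, r) = 0
(21674 + (-5 + S(-6, -1))²) + 3345 = (21674 + (-5 + 0)²) + 3345 = (21674 + (-5)²) + 3345 = (21674 + 25) + 3345 = 21699 + 3345 = 25044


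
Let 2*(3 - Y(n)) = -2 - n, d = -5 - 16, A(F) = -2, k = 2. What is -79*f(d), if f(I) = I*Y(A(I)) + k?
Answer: 4819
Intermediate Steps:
d = -21
Y(n) = 4 + n/2 (Y(n) = 3 - (-2 - n)/2 = 3 + (1 + n/2) = 4 + n/2)
f(I) = 2 + 3*I (f(I) = I*(4 + (½)*(-2)) + 2 = I*(4 - 1) + 2 = I*3 + 2 = 3*I + 2 = 2 + 3*I)
-79*f(d) = -79*(2 + 3*(-21)) = -79*(2 - 63) = -79*(-61) = 4819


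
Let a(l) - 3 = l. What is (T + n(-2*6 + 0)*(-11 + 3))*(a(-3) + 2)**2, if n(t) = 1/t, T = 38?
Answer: 464/3 ≈ 154.67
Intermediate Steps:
a(l) = 3 + l
(T + n(-2*6 + 0)*(-11 + 3))*(a(-3) + 2)**2 = (38 + (-11 + 3)/(-2*6 + 0))*((3 - 3) + 2)**2 = (38 - 8/(-12 + 0))*(0 + 2)**2 = (38 - 8/(-12))*2**2 = (38 - 1/12*(-8))*4 = (38 + 2/3)*4 = (116/3)*4 = 464/3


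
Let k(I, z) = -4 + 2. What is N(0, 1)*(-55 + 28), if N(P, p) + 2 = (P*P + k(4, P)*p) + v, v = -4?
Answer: 216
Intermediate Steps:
k(I, z) = -2
N(P, p) = -6 + P² - 2*p (N(P, p) = -2 + ((P*P - 2*p) - 4) = -2 + ((P² - 2*p) - 4) = -2 + (-4 + P² - 2*p) = -6 + P² - 2*p)
N(0, 1)*(-55 + 28) = (-6 + 0² - 2*1)*(-55 + 28) = (-6 + 0 - 2)*(-27) = -8*(-27) = 216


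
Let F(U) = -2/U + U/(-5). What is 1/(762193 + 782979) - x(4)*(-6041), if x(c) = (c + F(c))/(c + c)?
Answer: 63007092371/30903440 ≈ 2038.8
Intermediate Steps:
F(U) = -2/U - U/5 (F(U) = -2/U + U*(-⅕) = -2/U - U/5)
x(c) = (-2/c + 4*c/5)/(2*c) (x(c) = (c + (-2/c - c/5))/(c + c) = (-2/c + 4*c/5)/((2*c)) = (-2/c + 4*c/5)*(1/(2*c)) = (-2/c + 4*c/5)/(2*c))
1/(762193 + 782979) - x(4)*(-6041) = 1/(762193 + 782979) - (⅖ - 1/4²)*(-6041) = 1/1545172 - (⅖ - 1*1/16)*(-6041) = 1/1545172 - (⅖ - 1/16)*(-6041) = 1/1545172 - 27*(-6041)/80 = 1/1545172 - 1*(-163107/80) = 1/1545172 + 163107/80 = 63007092371/30903440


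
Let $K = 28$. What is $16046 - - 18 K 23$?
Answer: $27638$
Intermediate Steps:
$16046 - - 18 K 23 = 16046 - \left(-18\right) 28 \cdot 23 = 16046 - \left(-504\right) 23 = 16046 - -11592 = 16046 + 11592 = 27638$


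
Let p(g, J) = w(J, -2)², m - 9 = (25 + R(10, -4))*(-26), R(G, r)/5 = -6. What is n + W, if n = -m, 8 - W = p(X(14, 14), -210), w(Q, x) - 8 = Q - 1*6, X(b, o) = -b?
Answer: -43395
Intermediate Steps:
R(G, r) = -30 (R(G, r) = 5*(-6) = -30)
w(Q, x) = 2 + Q (w(Q, x) = 8 + (Q - 1*6) = 8 + (Q - 6) = 8 + (-6 + Q) = 2 + Q)
m = 139 (m = 9 + (25 - 30)*(-26) = 9 - 5*(-26) = 9 + 130 = 139)
p(g, J) = (2 + J)²
W = -43256 (W = 8 - (2 - 210)² = 8 - 1*(-208)² = 8 - 1*43264 = 8 - 43264 = -43256)
n = -139 (n = -1*139 = -139)
n + W = -139 - 43256 = -43395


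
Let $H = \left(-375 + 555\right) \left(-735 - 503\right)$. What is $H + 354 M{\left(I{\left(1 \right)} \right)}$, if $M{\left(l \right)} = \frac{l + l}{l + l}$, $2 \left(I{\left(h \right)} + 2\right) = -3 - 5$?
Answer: $-222486$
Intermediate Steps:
$I{\left(h \right)} = -6$ ($I{\left(h \right)} = -2 + \frac{-3 - 5}{2} = -2 + \frac{1}{2} \left(-8\right) = -2 - 4 = -6$)
$H = -222840$ ($H = 180 \left(-1238\right) = -222840$)
$M{\left(l \right)} = 1$ ($M{\left(l \right)} = \frac{2 l}{2 l} = 2 l \frac{1}{2 l} = 1$)
$H + 354 M{\left(I{\left(1 \right)} \right)} = -222840 + 354 \cdot 1 = -222840 + 354 = -222486$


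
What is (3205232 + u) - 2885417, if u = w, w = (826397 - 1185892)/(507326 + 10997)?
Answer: 165767110750/518323 ≈ 3.1981e+5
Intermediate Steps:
w = -359495/518323 ≈ -0.69357
u = -359495/518323 ≈ -0.69357
(3205232 + u) - 2885417 = (3205232 - 359495/518323) - 2885417 = 1661345106441/518323 - 2885417 = 165767110750/518323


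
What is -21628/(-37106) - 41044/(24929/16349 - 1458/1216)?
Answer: -7569315145855190/60082239283 ≈ -1.2598e+5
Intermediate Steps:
-21628/(-37106) - 41044/(24929/16349 - 1458/1216) = -21628*(-1/37106) - 41044/(24929*(1/16349) - 1458*1/1216) = 10814/18553 - 41044/(24929/16349 - 729/608) = 10814/18553 - 41044/3238411/9940192 = 10814/18553 - 41044*9940192/3238411 = 10814/18553 - 407985240448/3238411 = -7569315145855190/60082239283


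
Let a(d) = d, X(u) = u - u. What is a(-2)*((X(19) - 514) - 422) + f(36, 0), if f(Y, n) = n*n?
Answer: 1872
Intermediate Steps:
f(Y, n) = n**2
X(u) = 0
a(-2)*((X(19) - 514) - 422) + f(36, 0) = -2*((0 - 514) - 422) + 0**2 = -2*(-514 - 422) + 0 = -2*(-936) + 0 = 1872 + 0 = 1872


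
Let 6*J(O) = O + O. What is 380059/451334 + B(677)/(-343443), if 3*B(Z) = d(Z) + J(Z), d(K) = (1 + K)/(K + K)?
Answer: 795103460446177/944460715547466 ≈ 0.84186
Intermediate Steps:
d(K) = (1 + K)/(2*K) (d(K) = (1 + K)/((2*K)) = (1 + K)*(1/(2*K)) = (1 + K)/(2*K))
J(O) = O/3 (J(O) = (O + O)/6 = (2*O)/6 = O/3)
B(Z) = Z/9 + (1 + Z)/(6*Z) (B(Z) = ((1 + Z)/(2*Z) + Z/3)/3 = (Z/3 + (1 + Z)/(2*Z))/3 = Z/9 + (1 + Z)/(6*Z))
380059/451334 + B(677)/(-343443) = 380059/451334 + (⅙ + (⅙)/677 + (⅑)*677)/(-343443) = 380059*(1/451334) + (⅙ + (⅙)*(1/677) + 677/9)*(-1/343443) = 380059/451334 + (⅙ + 1/4062 + 677/9)*(-1/343443) = 380059/451334 + (459346/6093)*(-1/343443) = 380059/451334 - 459346/2092598199 = 795103460446177/944460715547466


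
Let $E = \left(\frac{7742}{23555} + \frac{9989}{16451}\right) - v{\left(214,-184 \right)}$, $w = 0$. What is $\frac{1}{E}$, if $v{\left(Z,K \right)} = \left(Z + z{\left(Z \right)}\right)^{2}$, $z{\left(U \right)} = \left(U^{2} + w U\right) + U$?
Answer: $- \frac{55357615}{118280300641802449} \approx -4.6802 \cdot 10^{-10}$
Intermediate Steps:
$z{\left(U \right)} = U + U^{2}$ ($z{\left(U \right)} = \left(U^{2} + 0 U\right) + U = \left(U^{2} + 0\right) + U = U^{2} + U = U + U^{2}$)
$v{\left(Z,K \right)} = \left(Z + Z \left(1 + Z\right)\right)^{2}$
$E = - \frac{118280300641802449}{55357615}$ ($E = \left(\frac{7742}{23555} + \frac{9989}{16451}\right) - 214^{2} \left(2 + 214\right)^{2} = \left(7742 \cdot \frac{1}{23555} + 9989 \cdot \frac{1}{16451}\right) - 45796 \cdot 216^{2} = \left(\frac{1106}{3365} + \frac{9989}{16451}\right) - 45796 \cdot 46656 = \frac{51807791}{55357615} - 2136658176 = - \frac{118280300641802449}{55357615} \approx -2.1367 \cdot 10^{9}$)
$\frac{1}{E} = \frac{1}{- \frac{118280300641802449}{55357615}} = - \frac{55357615}{118280300641802449}$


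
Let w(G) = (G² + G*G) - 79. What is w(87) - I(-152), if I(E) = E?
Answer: 15211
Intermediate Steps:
w(G) = -79 + 2*G² (w(G) = (G² + G²) - 79 = 2*G² - 79 = -79 + 2*G²)
w(87) - I(-152) = (-79 + 2*87²) - 1*(-152) = (-79 + 2*7569) + 152 = (-79 + 15138) + 152 = 15059 + 152 = 15211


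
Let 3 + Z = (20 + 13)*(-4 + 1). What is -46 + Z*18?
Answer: -1882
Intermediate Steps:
Z = -102 (Z = -3 + (20 + 13)*(-4 + 1) = -3 + 33*(-3) = -3 - 99 = -102)
-46 + Z*18 = -46 - 102*18 = -46 - 1836 = -1882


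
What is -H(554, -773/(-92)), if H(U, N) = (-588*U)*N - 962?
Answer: 62973700/23 ≈ 2.7380e+6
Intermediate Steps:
H(U, N) = -962 - 588*N*U (H(U, N) = -588*N*U - 962 = -962 - 588*N*U)
-H(554, -773/(-92)) = -(-962 - 588*(-773/(-92))*554) = -(-962 - 588*(-773*(-1/92))*554) = -(-962 - 588*773/92*554) = -(-962 - 62951574/23) = -1*(-62973700/23) = 62973700/23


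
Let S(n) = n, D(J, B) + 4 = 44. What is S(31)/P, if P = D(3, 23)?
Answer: 31/40 ≈ 0.77500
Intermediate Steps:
D(J, B) = 40 (D(J, B) = -4 + 44 = 40)
P = 40
S(31)/P = 31/40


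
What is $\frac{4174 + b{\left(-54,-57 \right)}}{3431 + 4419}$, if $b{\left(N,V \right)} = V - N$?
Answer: $\frac{4171}{7850} \approx 0.53134$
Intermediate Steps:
$\frac{4174 + b{\left(-54,-57 \right)}}{3431 + 4419} = \frac{4174 - 3}{3431 + 4419} = \frac{4174 + \left(-57 + 54\right)}{7850} = \left(4174 - 3\right) \frac{1}{7850} = 4171 \cdot \frac{1}{7850} = \frac{4171}{7850}$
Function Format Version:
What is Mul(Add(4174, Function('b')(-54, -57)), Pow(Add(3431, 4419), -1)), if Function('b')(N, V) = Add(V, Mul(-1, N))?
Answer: Rational(4171, 7850) ≈ 0.53134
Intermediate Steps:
Mul(Add(4174, Function('b')(-54, -57)), Pow(Add(3431, 4419), -1)) = Mul(Add(4174, Add(-57, Mul(-1, -54))), Pow(Add(3431, 4419), -1)) = Mul(Add(4174, Add(-57, 54)), Pow(7850, -1)) = Mul(Add(4174, -3), Rational(1, 7850)) = Mul(4171, Rational(1, 7850)) = Rational(4171, 7850)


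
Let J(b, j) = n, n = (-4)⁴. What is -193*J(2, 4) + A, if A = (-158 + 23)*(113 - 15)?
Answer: -62638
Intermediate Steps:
n = 256
A = -13230 (A = -135*98 = -13230)
J(b, j) = 256
-193*J(2, 4) + A = -193*256 - 13230 = -49408 - 13230 = -62638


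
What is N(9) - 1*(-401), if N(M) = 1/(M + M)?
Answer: 7219/18 ≈ 401.06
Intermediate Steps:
N(M) = 1/(2*M)
N(9) - 1*(-401) = (½)/9 - 1*(-401) = (½)*(⅑) + 401 = 1/18 + 401 = 7219/18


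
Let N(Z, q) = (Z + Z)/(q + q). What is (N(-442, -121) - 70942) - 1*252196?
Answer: -39099256/121 ≈ -3.2313e+5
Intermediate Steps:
N(Z, q) = Z/q (N(Z, q) = (2*Z)/((2*q)) = (2*Z)*(1/(2*q)) = Z/q)
(N(-442, -121) - 70942) - 1*252196 = (-442/(-121) - 70942) - 1*252196 = (-442*(-1/121) - 70942) - 252196 = (442/121 - 70942) - 252196 = -8583540/121 - 252196 = -39099256/121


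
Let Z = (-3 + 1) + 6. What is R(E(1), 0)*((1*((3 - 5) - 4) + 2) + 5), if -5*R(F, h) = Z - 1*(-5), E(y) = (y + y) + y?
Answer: -9/5 ≈ -1.8000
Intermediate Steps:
E(y) = 3*y (E(y) = 2*y + y = 3*y)
Z = 4 (Z = -2 + 6 = 4)
R(F, h) = -9/5 (R(F, h) = -(4 - 1*(-5))/5 = -(4 + 5)/5 = -⅕*9 = -9/5)
R(E(1), 0)*((1*((3 - 5) - 4) + 2) + 5) = -9*((1*((3 - 5) - 4) + 2) + 5)/5 = -9*((1*(-2 - 4) + 2) + 5)/5 = -9*((1*(-6) + 2) + 5)/5 = -9*((-6 + 2) + 5)/5 = -9*(-4 + 5)/5 = -9/5*1 = -9/5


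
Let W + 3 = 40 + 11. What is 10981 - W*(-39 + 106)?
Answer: 7765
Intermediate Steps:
W = 48 (W = -3 + (40 + 11) = -3 + 51 = 48)
10981 - W*(-39 + 106) = 10981 - 48*(-39 + 106) = 10981 - 48*67 = 10981 - 1*3216 = 10981 - 3216 = 7765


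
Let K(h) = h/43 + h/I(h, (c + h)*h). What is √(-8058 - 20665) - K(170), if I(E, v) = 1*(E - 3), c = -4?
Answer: -35700/7181 + I*√28723 ≈ -4.9715 + 169.48*I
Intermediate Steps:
I(E, v) = -3 + E (I(E, v) = 1*(-3 + E) = -3 + E)
K(h) = h/43 + h/(-3 + h)
√(-8058 - 20665) - K(170) = √(-8058 - 20665) - 170*(40 + 170)/(43*(-3 + 170)) = √(-28723) - 170*210/(43*167) = I*√28723 - 170*210/(43*167) = I*√28723 - 1*35700/7181 = I*√28723 - 35700/7181 = -35700/7181 + I*√28723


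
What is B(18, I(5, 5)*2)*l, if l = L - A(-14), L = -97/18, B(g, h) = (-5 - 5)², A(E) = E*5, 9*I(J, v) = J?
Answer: 58150/9 ≈ 6461.1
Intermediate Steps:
I(J, v) = J/9
A(E) = 5*E
B(g, h) = 100 (B(g, h) = (-10)² = 100)
L = -97/18 (L = -97*1/18 = -97/18 ≈ -5.3889)
l = 1163/18 (l = -97/18 - 5*(-14) = -97/18 - 1*(-70) = -97/18 + 70 = 1163/18 ≈ 64.611)
B(18, I(5, 5)*2)*l = 100*(1163/18) = 58150/9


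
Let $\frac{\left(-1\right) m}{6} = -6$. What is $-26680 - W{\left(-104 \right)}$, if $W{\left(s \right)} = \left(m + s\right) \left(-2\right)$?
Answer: $-26816$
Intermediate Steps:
$m = 36$ ($m = \left(-6\right) \left(-6\right) = 36$)
$W{\left(s \right)} = -72 - 2 s$ ($W{\left(s \right)} = \left(36 + s\right) \left(-2\right) = -72 - 2 s$)
$-26680 - W{\left(-104 \right)} = -26680 - \left(-72 - -208\right) = -26680 - \left(-72 + 208\right) = -26680 - 136 = -26816$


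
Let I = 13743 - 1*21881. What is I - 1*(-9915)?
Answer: 1777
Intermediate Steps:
I = -8138 (I = 13743 - 21881 = -8138)
I - 1*(-9915) = -8138 - 1*(-9915) = -8138 + 9915 = 1777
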